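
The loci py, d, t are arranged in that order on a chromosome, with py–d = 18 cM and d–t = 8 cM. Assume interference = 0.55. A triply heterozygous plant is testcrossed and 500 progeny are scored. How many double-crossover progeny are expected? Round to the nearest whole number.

Map distances give recombination frequencies of 0.180 and 0.080 for the two intervals.
With interference 0.55 (so coincidence = 0.45), expected double-crossover frequency = 0.180 × 0.080 × 0.45 = 0.00648.
Expected number = 0.00648 × 500 = 3.24 ≈ 3.

3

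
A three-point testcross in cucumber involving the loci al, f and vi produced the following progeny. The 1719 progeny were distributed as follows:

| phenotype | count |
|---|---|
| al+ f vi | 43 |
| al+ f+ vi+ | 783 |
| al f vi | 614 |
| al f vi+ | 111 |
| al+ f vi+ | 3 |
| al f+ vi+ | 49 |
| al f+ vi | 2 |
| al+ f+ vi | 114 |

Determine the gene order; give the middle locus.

The two most frequent reciprocal classes, al+ f+ vi+ and al f vi, are the parental types, so the F1 was al+ f+ vi+ / al f vi.
The two rarest classes, al+ f vi+ and al f+ vi, are the double crossovers. Comparing them with the parentals, only the f allele has switched, so f is the middle locus and the order is al – f – vi.

f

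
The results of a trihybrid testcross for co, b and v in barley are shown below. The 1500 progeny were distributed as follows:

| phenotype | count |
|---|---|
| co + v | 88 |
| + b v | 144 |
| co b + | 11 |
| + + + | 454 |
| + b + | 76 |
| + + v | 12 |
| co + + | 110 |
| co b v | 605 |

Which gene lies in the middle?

The two most frequent reciprocal classes, co b v and + + +, are the parental types, so the F1 was co b v / + + +.
The two rarest classes, co b + and + + v, are the double crossovers. Comparing them with the parentals, only the v allele has switched, so v is the middle locus and the order is b – v – co.

v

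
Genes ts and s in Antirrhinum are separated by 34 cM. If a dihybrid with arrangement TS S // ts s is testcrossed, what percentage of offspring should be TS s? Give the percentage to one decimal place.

17.0%

A map distance of 34 cM corresponds to a recombination frequency of 0.340.
The F1 is TS S / ts s, so TS s is a recombinant gamete class with expected frequency r/2 = 0.340/2 = 0.1700.
That is 0.1700 = 17.0% of the progeny.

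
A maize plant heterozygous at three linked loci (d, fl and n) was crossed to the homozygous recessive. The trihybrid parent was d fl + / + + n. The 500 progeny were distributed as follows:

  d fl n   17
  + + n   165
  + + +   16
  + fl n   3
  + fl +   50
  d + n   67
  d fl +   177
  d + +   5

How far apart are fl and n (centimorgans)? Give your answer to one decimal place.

The two rarest classes, d + + and + fl n, are the double crossovers. Comparing them with the parentals, only the fl allele has switched, so fl is the middle locus and the order is n – fl – d.
Crossovers in the n–fl interval produce the single-crossover classes d fl n and + + + (17 + 16 = 33) plus the double crossovers (8).
RF(n–fl) = (33 + 8) / 500 = 41/500 = 0.0820 → 8.2 centimorgans.

8.2 centimorgans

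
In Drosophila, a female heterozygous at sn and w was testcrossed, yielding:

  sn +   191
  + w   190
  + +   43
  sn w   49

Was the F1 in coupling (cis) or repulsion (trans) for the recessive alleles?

trans

The two most frequent classes are + w (190) and sn + (191); these are the parental (non-recombinant) types.
So the F1 carried + w on one chromosome and sn + on the other — the recessive alleles are on opposite chromosomes (trans / repulsion).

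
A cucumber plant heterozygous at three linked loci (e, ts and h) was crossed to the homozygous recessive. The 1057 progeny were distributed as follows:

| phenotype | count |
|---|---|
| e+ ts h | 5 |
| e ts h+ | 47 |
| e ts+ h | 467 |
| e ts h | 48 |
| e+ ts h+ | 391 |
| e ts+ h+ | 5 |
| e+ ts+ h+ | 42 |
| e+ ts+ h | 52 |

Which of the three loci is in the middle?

h

The two most frequent reciprocal classes, e+ ts h+ and e ts+ h, are the parental types, so the F1 was e+ ts h+ / e ts+ h.
The two rarest classes, e+ ts h and e ts+ h+, are the double crossovers. Comparing them with the parentals, only the h allele has switched, so h is the middle locus and the order is e – h – ts.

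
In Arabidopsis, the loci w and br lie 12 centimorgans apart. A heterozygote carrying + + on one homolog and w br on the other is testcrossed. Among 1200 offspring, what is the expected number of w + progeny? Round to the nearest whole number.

72

A map distance of 12 centimorgans corresponds to a recombination frequency of 0.120.
The F1 is + + / w br, so w + is a recombinant gamete class with expected frequency r/2 = 0.120/2 = 0.0600.
Expected number = 0.0600 × 1200 = 72.00 ≈ 72.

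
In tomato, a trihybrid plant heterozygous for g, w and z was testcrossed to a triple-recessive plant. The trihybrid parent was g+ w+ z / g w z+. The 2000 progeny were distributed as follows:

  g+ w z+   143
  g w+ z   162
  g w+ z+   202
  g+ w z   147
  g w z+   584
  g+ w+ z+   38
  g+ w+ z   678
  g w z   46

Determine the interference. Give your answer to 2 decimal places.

0.00

The two rarest classes, g+ w+ z+ and g w z, are the double crossovers. Comparing them with the parentals, only the z allele has switched, so z is the middle locus and the order is w – z – g.
w–z: (349 + 84)/2000 = 0.2165; z–g: (305 + 84)/2000 = 0.1945.
Expected DCO frequency = 0.2165 × 0.1945 ≈ 0.04211; observed = 84/2000 ≈ 0.04200.
Coefficient of coincidence = 0.04200/0.04211 ≈ 1.00; interference = 1 − 1.00 = 0.00.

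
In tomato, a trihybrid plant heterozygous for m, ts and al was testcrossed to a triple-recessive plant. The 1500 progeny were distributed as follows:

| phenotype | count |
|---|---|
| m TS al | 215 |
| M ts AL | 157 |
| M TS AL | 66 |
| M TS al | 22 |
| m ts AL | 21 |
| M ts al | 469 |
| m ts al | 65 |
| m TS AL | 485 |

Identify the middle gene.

ts

The two most frequent reciprocal classes, m TS AL and M ts al, are the parental types, so the F1 was m TS AL / M ts al.
The two rarest classes, m ts AL and M TS al, are the double crossovers. Comparing them with the parentals, only the ts allele has switched, so ts is the middle locus and the order is m – ts – al.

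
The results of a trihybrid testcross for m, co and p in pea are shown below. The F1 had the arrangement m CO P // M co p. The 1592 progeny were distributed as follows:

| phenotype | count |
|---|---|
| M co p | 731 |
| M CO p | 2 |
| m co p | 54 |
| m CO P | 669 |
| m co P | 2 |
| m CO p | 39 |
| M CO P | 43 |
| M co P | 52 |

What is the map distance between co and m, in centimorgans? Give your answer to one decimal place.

The two rarest classes, m co P and M CO p, are the double crossovers. Comparing them with the parentals, only the co allele has switched, so co is the middle locus and the order is m – co – p.
Crossovers in the m–co interval produce the single-crossover classes M CO P and m co p (43 + 54 = 97) plus the double crossovers (4).
RF(m–co) = (97 + 4) / 1592 = 101/1592 = 0.0634 → 6.3 centimorgans.

6.3 centimorgans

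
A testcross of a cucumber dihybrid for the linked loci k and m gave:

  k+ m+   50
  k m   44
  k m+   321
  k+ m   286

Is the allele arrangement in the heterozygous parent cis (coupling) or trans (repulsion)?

trans

The two most frequent classes are k+ m (286) and k m+ (321); these are the parental (non-recombinant) types.
So the F1 carried k+ m on one chromosome and k m+ on the other — the recessive alleles are on opposite chromosomes (trans / repulsion).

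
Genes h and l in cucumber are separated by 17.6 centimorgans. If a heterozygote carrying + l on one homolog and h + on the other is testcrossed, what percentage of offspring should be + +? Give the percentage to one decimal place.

A map distance of 17.6 centimorgans corresponds to a recombination frequency of 0.176.
The F1 is + l / h +, so + + is a recombinant gamete class with expected frequency r/2 = 0.176/2 = 0.0880.
That is 0.0880 = 8.8% of the progeny.

8.8%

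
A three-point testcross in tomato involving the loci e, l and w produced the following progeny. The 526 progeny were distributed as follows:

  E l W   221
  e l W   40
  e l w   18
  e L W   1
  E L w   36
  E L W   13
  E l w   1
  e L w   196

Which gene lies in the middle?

The two most frequent reciprocal classes, E l W and e L w, are the parental types, so the F1 was E l W / e L w.
The two rarest classes, E l w and e L W, are the double crossovers. Comparing them with the parentals, only the w allele has switched, so w is the middle locus and the order is l – w – e.

w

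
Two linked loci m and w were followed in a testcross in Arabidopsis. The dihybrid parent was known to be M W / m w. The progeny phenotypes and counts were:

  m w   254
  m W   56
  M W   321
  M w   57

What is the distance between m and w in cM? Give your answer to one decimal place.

The recombinant classes are M w and m W: 57 + 56 = 113.
Recombination frequency = 113/688 = 0.1642 ≈ 16.4%, i.e. 16.4 cM.

16.4 cM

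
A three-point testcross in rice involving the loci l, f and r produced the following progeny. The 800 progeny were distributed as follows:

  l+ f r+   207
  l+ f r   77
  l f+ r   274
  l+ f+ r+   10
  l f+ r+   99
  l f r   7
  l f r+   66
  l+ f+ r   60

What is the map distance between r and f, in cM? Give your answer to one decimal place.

The two most frequent reciprocal classes, l f+ r and l+ f r+, are the parental types, so the F1 was l f+ r / l+ f r+.
The two rarest classes, l f r and l+ f+ r+, are the double crossovers. Comparing them with the parentals, only the f allele has switched, so f is the middle locus and the order is l – f – r.
Crossovers in the f–r interval produce the single-crossover classes l f+ r+ and l+ f r (99 + 77 = 176) plus the double crossovers (17).
RF(f–r) = (176 + 17) / 800 = 193/800 = 0.2412 → 24.1 cM.

24.1 cM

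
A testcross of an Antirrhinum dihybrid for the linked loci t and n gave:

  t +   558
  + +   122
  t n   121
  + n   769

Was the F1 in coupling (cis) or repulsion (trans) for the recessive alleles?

trans

The two most frequent classes are + n (769) and t + (558); these are the parental (non-recombinant) types.
So the F1 carried + n on one chromosome and t + on the other — the recessive alleles are on opposite chromosomes (trans / repulsion).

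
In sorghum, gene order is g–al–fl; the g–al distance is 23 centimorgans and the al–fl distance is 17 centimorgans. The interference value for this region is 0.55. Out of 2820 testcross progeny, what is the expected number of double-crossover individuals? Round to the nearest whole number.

50

Map distances give recombination frequencies of 0.230 and 0.170 for the two intervals.
With interference 0.55 (so coincidence = 0.45), expected double-crossover frequency = 0.230 × 0.170 × 0.45 = 0.01759.
Expected number = 0.01759 × 2820 = 49.62 ≈ 50.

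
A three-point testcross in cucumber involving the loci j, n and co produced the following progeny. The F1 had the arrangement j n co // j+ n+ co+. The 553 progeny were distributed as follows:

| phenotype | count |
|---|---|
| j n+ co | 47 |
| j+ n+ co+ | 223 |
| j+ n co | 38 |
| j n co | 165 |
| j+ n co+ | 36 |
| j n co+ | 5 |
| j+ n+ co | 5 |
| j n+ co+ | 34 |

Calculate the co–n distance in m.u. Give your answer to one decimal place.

The two rarest classes, j n co+ and j+ n+ co, are the double crossovers. Comparing them with the parentals, only the co allele has switched, so co is the middle locus and the order is j – co – n.
Crossovers in the co–n interval produce the single-crossover classes j n+ co and j+ n co+ (47 + 36 = 83) plus the double crossovers (10).
RF(co–n) = (83 + 10) / 553 = 93/553 = 0.1682 → 16.8 m.u.

16.8 m.u.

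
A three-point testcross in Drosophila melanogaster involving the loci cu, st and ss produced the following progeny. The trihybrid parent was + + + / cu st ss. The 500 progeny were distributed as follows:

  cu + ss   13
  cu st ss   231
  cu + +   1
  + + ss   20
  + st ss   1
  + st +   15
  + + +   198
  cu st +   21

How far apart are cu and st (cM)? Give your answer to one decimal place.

6.0 cM

The two rarest classes, cu + + and + st ss, are the double crossovers. Comparing them with the parentals, only the cu allele has switched, so cu is the middle locus and the order is ss – cu – st.
Crossovers in the cu–st interval produce the single-crossover classes + st + and cu + ss (15 + 13 = 28) plus the double crossovers (2).
RF(cu–st) = (28 + 2) / 500 = 30/500 = 0.0600 → 6.0 cM.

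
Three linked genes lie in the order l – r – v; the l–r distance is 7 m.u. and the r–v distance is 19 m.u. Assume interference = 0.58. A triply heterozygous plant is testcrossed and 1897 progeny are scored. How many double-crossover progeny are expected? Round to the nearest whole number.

Map distances give recombination frequencies of 0.070 and 0.190 for the two intervals.
With interference 0.58 (so coincidence = 0.42), expected double-crossover frequency = 0.070 × 0.190 × 0.42 = 0.00559.
Expected number = 0.00559 × 1897 = 10.60 ≈ 11.

11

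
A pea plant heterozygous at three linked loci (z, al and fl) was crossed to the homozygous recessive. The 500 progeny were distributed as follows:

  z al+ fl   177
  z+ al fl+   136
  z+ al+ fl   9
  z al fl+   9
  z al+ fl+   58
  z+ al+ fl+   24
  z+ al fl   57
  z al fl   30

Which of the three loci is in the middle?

z

The two most frequent reciprocal classes, z+ al fl+ and z al+ fl, are the parental types, so the F1 was z+ al fl+ / z al+ fl.
The two rarest classes, z al fl+ and z+ al+ fl, are the double crossovers. Comparing them with the parentals, only the z allele has switched, so z is the middle locus and the order is fl – z – al.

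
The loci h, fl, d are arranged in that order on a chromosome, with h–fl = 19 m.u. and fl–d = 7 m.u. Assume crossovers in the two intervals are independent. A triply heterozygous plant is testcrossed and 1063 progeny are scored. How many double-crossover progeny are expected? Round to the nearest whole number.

Map distances give recombination frequencies of 0.190 and 0.070 for the two intervals.
With no interference, expected double-crossover frequency = 0.190 × 0.070 = 0.01330.
Expected number = 0.01330 × 1063 = 14.14 ≈ 14.

14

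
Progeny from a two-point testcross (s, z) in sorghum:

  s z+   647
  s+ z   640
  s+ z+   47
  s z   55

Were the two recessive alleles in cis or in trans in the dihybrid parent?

The two most frequent classes are s+ z (640) and s z+ (647); these are the parental (non-recombinant) types.
So the F1 carried s+ z on one chromosome and s z+ on the other — the recessive alleles are on opposite chromosomes (trans / repulsion).

trans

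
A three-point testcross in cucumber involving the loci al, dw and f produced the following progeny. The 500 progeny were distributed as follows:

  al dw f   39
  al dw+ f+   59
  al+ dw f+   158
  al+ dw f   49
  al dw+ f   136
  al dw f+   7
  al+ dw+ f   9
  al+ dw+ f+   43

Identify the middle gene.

al

The two most frequent reciprocal classes, al dw+ f and al+ dw f+, are the parental types, so the F1 was al dw+ f / al+ dw f+.
The two rarest classes, al+ dw+ f and al dw f+, are the double crossovers. Comparing them with the parentals, only the al allele has switched, so al is the middle locus and the order is f – al – dw.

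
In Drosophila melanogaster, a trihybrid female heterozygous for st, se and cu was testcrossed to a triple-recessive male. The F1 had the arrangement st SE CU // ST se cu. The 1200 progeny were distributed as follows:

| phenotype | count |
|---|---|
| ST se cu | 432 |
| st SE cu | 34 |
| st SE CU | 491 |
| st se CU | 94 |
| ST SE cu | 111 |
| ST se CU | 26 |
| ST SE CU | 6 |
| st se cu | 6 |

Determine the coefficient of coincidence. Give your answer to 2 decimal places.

0.92

The two rarest classes, ST SE CU and st se cu, are the double crossovers. Comparing them with the parentals, only the st allele has switched, so st is the middle locus and the order is cu – st – se.
cu–st: (60 + 12)/1200 = 0.0600; st–se: (205 + 12)/1200 = 0.1808.
Expected DCO frequency = 0.0600 × 0.1808 ≈ 0.01085; observed = 12/1200 ≈ 0.01000.
Coefficient of coincidence = 0.01000/0.01085 ≈ 0.92.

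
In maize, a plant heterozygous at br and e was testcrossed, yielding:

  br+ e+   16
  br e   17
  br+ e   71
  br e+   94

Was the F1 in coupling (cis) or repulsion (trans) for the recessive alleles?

trans

The two most frequent classes are br+ e (71) and br e+ (94); these are the parental (non-recombinant) types.
So the F1 carried br+ e on one chromosome and br e+ on the other — the recessive alleles are on opposite chromosomes (trans / repulsion).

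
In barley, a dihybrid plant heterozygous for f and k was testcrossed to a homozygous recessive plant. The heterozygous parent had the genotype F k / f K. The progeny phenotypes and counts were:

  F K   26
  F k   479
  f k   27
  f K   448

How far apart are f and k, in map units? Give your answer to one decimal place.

5.4 map units

The recombinant classes are F K and f k: 26 + 27 = 53.
Recombination frequency = 53/980 = 0.0541 ≈ 5.4%, i.e. 5.4 map units.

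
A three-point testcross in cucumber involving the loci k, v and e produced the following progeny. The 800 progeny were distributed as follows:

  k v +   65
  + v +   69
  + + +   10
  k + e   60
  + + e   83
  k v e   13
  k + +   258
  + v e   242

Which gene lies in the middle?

The two most frequent reciprocal classes, k + + and + v e, are the parental types, so the F1 was k + + / + v e.
The two rarest classes, + + + and k v e, are the double crossovers. Comparing them with the parentals, only the k allele has switched, so k is the middle locus and the order is v – k – e.

k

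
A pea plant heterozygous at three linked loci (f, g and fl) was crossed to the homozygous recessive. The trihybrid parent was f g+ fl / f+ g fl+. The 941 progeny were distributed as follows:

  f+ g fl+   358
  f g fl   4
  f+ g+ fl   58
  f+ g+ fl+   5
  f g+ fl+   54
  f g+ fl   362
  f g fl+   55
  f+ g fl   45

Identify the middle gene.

The two rarest classes, f g fl and f+ g+ fl+, are the double crossovers. Comparing them with the parentals, only the g allele has switched, so g is the middle locus and the order is f – g – fl.

g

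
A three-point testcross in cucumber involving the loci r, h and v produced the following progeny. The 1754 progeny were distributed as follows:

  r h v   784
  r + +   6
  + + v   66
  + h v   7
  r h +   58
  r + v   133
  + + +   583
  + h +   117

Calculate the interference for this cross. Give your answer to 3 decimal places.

0.367

The two most frequent reciprocal classes, r h v and + + +, are the parental types, so the F1 was r h v / + + +.
The two rarest classes, + h v and r + +, are the double crossovers. Comparing them with the parentals, only the r allele has switched, so r is the middle locus and the order is v – r – h.
v–r: (124 + 13)/1754 = 0.0781; r–h: (250 + 13)/1754 = 0.1499.
Expected DCO frequency = 0.0781 × 0.1499 ≈ 0.01171; observed = 13/1754 ≈ 0.00741.
Coefficient of coincidence = 0.00741/0.01171 ≈ 0.633; interference = 1 − 0.633 = 0.367.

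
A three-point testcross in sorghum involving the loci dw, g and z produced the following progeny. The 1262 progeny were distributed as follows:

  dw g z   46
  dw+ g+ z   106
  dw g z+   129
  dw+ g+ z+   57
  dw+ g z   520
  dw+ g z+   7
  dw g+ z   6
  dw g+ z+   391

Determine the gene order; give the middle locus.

z

The two most frequent reciprocal classes, dw+ g z and dw g+ z+, are the parental types, so the F1 was dw+ g z / dw g+ z+.
The two rarest classes, dw+ g z+ and dw g+ z, are the double crossovers. Comparing them with the parentals, only the z allele has switched, so z is the middle locus and the order is dw – z – g.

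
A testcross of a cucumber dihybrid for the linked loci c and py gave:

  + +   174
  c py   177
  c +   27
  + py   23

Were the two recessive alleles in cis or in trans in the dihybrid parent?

The two most frequent classes are + + (174) and c py (177); these are the parental (non-recombinant) types.
So the F1 carried + + on one chromosome and c py on the other — the recessive alleles are on the same chromosome (cis / coupling).

cis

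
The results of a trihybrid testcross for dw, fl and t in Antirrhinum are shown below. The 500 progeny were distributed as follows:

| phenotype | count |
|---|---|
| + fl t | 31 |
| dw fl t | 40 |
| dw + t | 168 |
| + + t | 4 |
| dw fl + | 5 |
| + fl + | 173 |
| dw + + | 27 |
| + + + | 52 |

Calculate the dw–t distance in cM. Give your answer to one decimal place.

The two most frequent reciprocal classes, + fl + and dw + t, are the parental types, so the F1 was + fl + / dw + t.
The two rarest classes, dw fl + and + + t, are the double crossovers. Comparing them with the parentals, only the dw allele has switched, so dw is the middle locus and the order is t – dw – fl.
Crossovers in the t–dw interval produce the single-crossover classes + fl t and dw + + (31 + 27 = 58) plus the double crossovers (9).
RF(t–dw) = (58 + 9) / 500 = 67/500 = 0.1340 → 13.4 cM.

13.4 cM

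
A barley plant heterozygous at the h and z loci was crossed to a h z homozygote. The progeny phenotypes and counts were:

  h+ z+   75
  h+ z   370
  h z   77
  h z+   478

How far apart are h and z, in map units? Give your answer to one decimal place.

The two most frequent classes, h+ z (370) and h z+ (478), are the parental types, so the F1 was h+ z / h z+.
The recombinant classes are h+ z+ and h z: 75 + 77 = 152.
Recombination frequency = 152/1000 = 0.1520 ≈ 15.2%, i.e. 15.2 map units.

15.2 map units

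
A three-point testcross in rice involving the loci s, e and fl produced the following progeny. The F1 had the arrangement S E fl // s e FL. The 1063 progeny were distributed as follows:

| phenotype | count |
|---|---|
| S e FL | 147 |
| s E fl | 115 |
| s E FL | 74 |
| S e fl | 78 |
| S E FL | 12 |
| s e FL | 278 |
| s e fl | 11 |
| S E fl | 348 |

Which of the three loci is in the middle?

fl

The two rarest classes, S E FL and s e fl, are the double crossovers. Comparing them with the parentals, only the fl allele has switched, so fl is the middle locus and the order is s – fl – e.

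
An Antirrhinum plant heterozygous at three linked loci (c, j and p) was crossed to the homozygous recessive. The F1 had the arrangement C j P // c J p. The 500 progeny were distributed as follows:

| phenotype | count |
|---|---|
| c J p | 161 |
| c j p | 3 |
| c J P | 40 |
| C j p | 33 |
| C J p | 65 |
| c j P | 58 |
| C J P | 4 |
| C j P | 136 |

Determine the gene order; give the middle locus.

The two rarest classes, C J P and c j p, are the double crossovers. Comparing them with the parentals, only the j allele has switched, so j is the middle locus and the order is c – j – p.

j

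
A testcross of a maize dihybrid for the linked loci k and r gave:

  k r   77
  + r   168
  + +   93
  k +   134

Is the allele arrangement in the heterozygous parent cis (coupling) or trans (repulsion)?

trans

The two most frequent classes are + r (168) and k + (134); these are the parental (non-recombinant) types.
So the F1 carried + r on one chromosome and k + on the other — the recessive alleles are on opposite chromosomes (trans / repulsion).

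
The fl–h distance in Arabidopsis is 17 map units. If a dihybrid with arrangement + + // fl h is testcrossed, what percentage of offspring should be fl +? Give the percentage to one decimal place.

A map distance of 17 map units corresponds to a recombination frequency of 0.170.
The F1 is + + / fl h, so fl + is a recombinant gamete class with expected frequency r/2 = 0.170/2 = 0.0850.
That is 0.0850 = 8.5% of the progeny.

8.5%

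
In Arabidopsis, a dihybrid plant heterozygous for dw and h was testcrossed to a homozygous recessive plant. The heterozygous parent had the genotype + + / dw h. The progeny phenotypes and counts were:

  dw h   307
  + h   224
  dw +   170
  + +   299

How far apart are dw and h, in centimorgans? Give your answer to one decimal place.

39.4 centimorgans

The recombinant classes are + h and dw +: 224 + 170 = 394.
Recombination frequency = 394/1000 = 0.3940 ≈ 39.4%, i.e. 39.4 centimorgans.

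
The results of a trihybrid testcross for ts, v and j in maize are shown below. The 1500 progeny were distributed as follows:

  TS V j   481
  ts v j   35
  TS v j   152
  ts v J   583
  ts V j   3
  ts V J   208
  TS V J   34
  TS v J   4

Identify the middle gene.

ts

The two most frequent reciprocal classes, ts v J and TS V j, are the parental types, so the F1 was ts v J / TS V j.
The two rarest classes, TS v J and ts V j, are the double crossovers. Comparing them with the parentals, only the ts allele has switched, so ts is the middle locus and the order is j – ts – v.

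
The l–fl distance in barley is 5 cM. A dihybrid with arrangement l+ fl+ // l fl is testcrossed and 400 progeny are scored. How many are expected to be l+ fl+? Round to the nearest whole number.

190

A map distance of 5 cM corresponds to a recombination frequency of 0.050.
The F1 is l+ fl+ / l fl, so l+ fl+ is a parental gamete class with expected frequency (1 − r)/2 = 0.950/2 = 0.4750.
Expected number = 0.4750 × 400 = 190.00 ≈ 190.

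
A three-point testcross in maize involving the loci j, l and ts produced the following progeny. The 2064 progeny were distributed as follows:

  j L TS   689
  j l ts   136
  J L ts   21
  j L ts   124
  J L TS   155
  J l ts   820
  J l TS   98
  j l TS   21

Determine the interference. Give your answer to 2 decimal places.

The two most frequent reciprocal classes, j L TS and J l ts, are the parental types, so the F1 was j L TS / J l ts.
The two rarest classes, j l TS and J L ts, are the double crossovers. Comparing them with the parentals, only the l allele has switched, so l is the middle locus and the order is j – l – ts.
j–l: (291 + 42)/2064 = 0.1613; l–ts: (222 + 42)/2064 = 0.1279.
Expected DCO frequency = 0.1613 × 0.1279 ≈ 0.02063; observed = 42/2064 ≈ 0.02035.
Coefficient of coincidence = 0.02035/0.02063 ≈ 0.99; interference = 1 − 0.99 = 0.01.

0.01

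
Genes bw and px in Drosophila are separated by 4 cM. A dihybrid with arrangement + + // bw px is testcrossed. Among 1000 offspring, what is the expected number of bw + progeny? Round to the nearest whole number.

20

A map distance of 4 cM corresponds to a recombination frequency of 0.040.
The F1 is + + / bw px, so bw + is a recombinant gamete class with expected frequency r/2 = 0.040/2 = 0.0200.
Expected number = 0.0200 × 1000 = 20.00 ≈ 20.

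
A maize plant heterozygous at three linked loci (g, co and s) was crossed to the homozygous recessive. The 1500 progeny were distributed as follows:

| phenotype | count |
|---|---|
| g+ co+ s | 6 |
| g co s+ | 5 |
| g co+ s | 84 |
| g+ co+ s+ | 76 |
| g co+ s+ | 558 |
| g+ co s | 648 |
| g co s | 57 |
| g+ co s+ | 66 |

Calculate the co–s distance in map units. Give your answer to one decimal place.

The two most frequent reciprocal classes, g co+ s+ and g+ co s, are the parental types, so the F1 was g co+ s+ / g+ co s.
The two rarest classes, g co s+ and g+ co+ s, are the double crossovers. Comparing them with the parentals, only the co allele has switched, so co is the middle locus and the order is s – co – g.
Crossovers in the s–co interval produce the single-crossover classes g co+ s and g+ co s+ (84 + 66 = 150) plus the double crossovers (11).
RF(s–co) = (150 + 11) / 1500 = 161/1500 = 0.1073 → 10.7 map units.

10.7 map units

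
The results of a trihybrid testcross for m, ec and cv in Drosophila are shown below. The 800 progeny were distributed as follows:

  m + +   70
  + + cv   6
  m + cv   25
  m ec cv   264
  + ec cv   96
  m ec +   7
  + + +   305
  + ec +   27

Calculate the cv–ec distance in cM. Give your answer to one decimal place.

The two most frequent reciprocal classes, m ec cv and + + +, are the parental types, so the F1 was m ec cv / + + +.
The two rarest classes, m ec + and + + cv, are the double crossovers. Comparing them with the parentals, only the cv allele has switched, so cv is the middle locus and the order is ec – cv – m.
Crossovers in the ec–cv interval produce the single-crossover classes m + cv and + ec + (25 + 27 = 52) plus the double crossovers (13).
RF(ec–cv) = (52 + 13) / 800 = 65/800 = 0.0813 → 8.1 cM.

8.1 cM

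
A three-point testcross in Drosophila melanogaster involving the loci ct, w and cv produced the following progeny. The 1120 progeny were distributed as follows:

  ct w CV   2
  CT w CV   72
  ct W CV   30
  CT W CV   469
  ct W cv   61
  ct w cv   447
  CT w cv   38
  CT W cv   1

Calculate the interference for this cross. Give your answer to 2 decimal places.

0.65

The two most frequent reciprocal classes, ct w cv and CT W CV, are the parental types, so the F1 was ct w cv / CT W CV.
The two rarest classes, ct w CV and CT W cv, are the double crossovers. Comparing them with the parentals, only the cv allele has switched, so cv is the middle locus and the order is w – cv – ct.
w–cv: (133 + 3)/1120 = 0.1214; cv–ct: (68 + 3)/1120 = 0.0634.
Expected DCO frequency = 0.1214 × 0.0634 ≈ 0.00770; observed = 3/1120 ≈ 0.00268.
Coefficient of coincidence = 0.00268/0.00770 ≈ 0.35; interference = 1 − 0.35 = 0.65.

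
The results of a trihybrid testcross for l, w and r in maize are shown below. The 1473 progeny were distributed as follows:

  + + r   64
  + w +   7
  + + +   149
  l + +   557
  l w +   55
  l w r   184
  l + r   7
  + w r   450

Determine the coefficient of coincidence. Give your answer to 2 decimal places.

0.45

The two most frequent reciprocal classes, l + + and + w r, are the parental types, so the F1 was l + + / + w r.
The two rarest classes, l + r and + w +, are the double crossovers. Comparing them with the parentals, only the r allele has switched, so r is the middle locus and the order is w – r – l.
w–r: (119 + 14)/1473 = 0.0903; r–l: (333 + 14)/1473 = 0.2356.
Expected DCO frequency = 0.0903 × 0.2356 ≈ 0.02127; observed = 14/1473 ≈ 0.00950.
Coefficient of coincidence = 0.00950/0.02127 ≈ 0.45.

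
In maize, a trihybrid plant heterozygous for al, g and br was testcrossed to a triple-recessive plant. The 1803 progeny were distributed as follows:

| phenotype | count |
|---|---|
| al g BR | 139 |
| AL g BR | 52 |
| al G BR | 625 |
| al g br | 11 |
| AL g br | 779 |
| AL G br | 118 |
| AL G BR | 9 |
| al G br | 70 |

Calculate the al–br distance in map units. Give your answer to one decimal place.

The two most frequent reciprocal classes, AL g br and al G BR, are the parental types, so the F1 was AL g br / al G BR.
The two rarest classes, al g br and AL G BR, are the double crossovers. Comparing them with the parentals, only the al allele has switched, so al is the middle locus and the order is br – al – g.
Crossovers in the br–al interval produce the single-crossover classes AL g BR and al G br (52 + 70 = 122) plus the double crossovers (20).
RF(br–al) = (122 + 20) / 1803 = 142/1803 = 0.0788 → 7.9 map units.

7.9 map units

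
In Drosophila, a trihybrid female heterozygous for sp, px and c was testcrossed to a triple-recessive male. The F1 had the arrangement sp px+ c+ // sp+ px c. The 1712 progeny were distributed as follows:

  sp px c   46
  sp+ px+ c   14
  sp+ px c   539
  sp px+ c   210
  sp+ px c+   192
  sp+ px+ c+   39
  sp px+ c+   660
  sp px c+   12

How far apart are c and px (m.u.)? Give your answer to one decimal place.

25.0 m.u.

The two rarest classes, sp px c+ and sp+ px+ c, are the double crossovers. Comparing them with the parentals, only the px allele has switched, so px is the middle locus and the order is c – px – sp.
Crossovers in the c–px interval produce the single-crossover classes sp px+ c and sp+ px c+ (210 + 192 = 402) plus the double crossovers (26).
RF(c–px) = (402 + 26) / 1712 = 428/1712 = 0.2500 → 25.0 m.u.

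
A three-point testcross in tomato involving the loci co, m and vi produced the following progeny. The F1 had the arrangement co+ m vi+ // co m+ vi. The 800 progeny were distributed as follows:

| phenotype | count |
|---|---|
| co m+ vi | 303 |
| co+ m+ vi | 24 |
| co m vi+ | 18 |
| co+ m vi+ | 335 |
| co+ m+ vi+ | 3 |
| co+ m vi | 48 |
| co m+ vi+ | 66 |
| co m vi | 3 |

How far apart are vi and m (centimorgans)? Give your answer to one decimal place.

15.0 centimorgans

The two rarest classes, co+ m+ vi+ and co m vi, are the double crossovers. Comparing them with the parentals, only the m allele has switched, so m is the middle locus and the order is vi – m – co.
Crossovers in the vi–m interval produce the single-crossover classes co+ m vi and co m+ vi+ (48 + 66 = 114) plus the double crossovers (6).
RF(vi–m) = (114 + 6) / 800 = 120/800 = 0.1500 → 15.0 centimorgans.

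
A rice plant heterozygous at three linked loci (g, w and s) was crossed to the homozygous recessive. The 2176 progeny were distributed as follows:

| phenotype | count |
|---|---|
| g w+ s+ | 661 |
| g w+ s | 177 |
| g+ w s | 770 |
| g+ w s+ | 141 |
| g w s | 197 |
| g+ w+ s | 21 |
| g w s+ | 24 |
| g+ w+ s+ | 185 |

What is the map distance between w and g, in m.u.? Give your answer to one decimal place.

The two most frequent reciprocal classes, g+ w s and g w+ s+, are the parental types, so the F1 was g+ w s / g w+ s+.
The two rarest classes, g+ w+ s and g w s+, are the double crossovers. Comparing them with the parentals, only the w allele has switched, so w is the middle locus and the order is s – w – g.
Crossovers in the w–g interval produce the single-crossover classes g w s and g+ w+ s+ (197 + 185 = 382) plus the double crossovers (45).
RF(w–g) = (382 + 45) / 2176 = 427/2176 = 0.1962 → 19.6 m.u.

19.6 m.u.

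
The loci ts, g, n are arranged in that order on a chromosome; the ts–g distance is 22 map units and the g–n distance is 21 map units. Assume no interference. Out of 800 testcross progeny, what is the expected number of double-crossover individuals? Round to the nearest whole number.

Map distances give recombination frequencies of 0.220 and 0.210 for the two intervals.
With no interference, expected double-crossover frequency = 0.220 × 0.210 = 0.04620.
Expected number = 0.04620 × 800 = 36.96 ≈ 37.

37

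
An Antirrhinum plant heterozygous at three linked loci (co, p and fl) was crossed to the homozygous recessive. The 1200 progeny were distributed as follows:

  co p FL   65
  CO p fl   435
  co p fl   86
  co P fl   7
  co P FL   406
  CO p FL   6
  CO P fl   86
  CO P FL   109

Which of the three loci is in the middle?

The two most frequent reciprocal classes, CO p fl and co P FL, are the parental types, so the F1 was CO p fl / co P FL.
The two rarest classes, CO p FL and co P fl, are the double crossovers. Comparing them with the parentals, only the fl allele has switched, so fl is the middle locus and the order is p – fl – co.

fl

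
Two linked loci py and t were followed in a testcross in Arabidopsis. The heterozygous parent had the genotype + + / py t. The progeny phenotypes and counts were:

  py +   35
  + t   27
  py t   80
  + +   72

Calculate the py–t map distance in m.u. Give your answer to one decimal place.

The recombinant classes are + t and py +: 27 + 35 = 62.
Recombination frequency = 62/214 = 0.2897 ≈ 29.0%, i.e. 29.0 m.u.

29.0 m.u.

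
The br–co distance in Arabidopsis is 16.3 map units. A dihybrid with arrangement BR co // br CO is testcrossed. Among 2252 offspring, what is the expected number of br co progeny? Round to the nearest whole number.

184

A map distance of 16.3 map units corresponds to a recombination frequency of 0.163.
The F1 is BR co / br CO, so br co is a recombinant gamete class with expected frequency r/2 = 0.163/2 = 0.0815.
Expected number = 0.0815 × 2252 = 183.54 ≈ 184.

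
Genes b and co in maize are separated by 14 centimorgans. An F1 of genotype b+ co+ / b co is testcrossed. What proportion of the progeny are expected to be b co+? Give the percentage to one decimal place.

A map distance of 14 centimorgans corresponds to a recombination frequency of 0.140.
The F1 is b+ co+ / b co, so b co+ is a recombinant gamete class with expected frequency r/2 = 0.140/2 = 0.0700.
That is 0.0700 = 7.0% of the progeny.

7.0%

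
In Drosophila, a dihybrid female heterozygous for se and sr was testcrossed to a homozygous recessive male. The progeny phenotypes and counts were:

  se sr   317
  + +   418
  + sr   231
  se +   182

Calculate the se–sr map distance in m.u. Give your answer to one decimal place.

36.0 m.u.

The two most frequent classes, + + (418) and se sr (317), are the parental types, so the F1 was + + / se sr.
The recombinant classes are + sr and se +: 231 + 182 = 413.
Recombination frequency = 413/1148 = 0.3598 ≈ 36.0%, i.e. 36.0 m.u.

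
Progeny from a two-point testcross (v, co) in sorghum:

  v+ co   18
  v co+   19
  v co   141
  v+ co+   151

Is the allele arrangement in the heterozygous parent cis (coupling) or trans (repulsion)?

The two most frequent classes are v+ co+ (151) and v co (141); these are the parental (non-recombinant) types.
So the F1 carried v+ co+ on one chromosome and v co on the other — the recessive alleles are on the same chromosome (cis / coupling).

cis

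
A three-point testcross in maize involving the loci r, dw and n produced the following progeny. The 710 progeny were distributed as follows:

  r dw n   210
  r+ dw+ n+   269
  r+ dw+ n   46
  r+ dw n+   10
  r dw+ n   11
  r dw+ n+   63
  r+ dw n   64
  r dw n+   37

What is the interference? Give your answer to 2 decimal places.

The two most frequent reciprocal classes, r+ dw+ n+ and r dw n, are the parental types, so the F1 was r+ dw+ n+ / r dw n.
The two rarest classes, r+ dw n+ and r dw+ n, are the double crossovers. Comparing them with the parentals, only the dw allele has switched, so dw is the middle locus and the order is n – dw – r.
n–dw: (83 + 21)/710 = 0.1465; dw–r: (127 + 21)/710 = 0.2085.
Expected DCO frequency = 0.1465 × 0.2085 ≈ 0.03055; observed = 21/710 ≈ 0.02958.
Coefficient of coincidence = 0.02958/0.03055 ≈ 0.97; interference = 1 − 0.97 = 0.03.

0.03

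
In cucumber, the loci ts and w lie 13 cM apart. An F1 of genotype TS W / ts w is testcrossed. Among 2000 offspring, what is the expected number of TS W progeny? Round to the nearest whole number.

870

A map distance of 13 cM corresponds to a recombination frequency of 0.130.
The F1 is TS W / ts w, so TS W is a parental gamete class with expected frequency (1 − r)/2 = 0.870/2 = 0.4350.
Expected number = 0.4350 × 2000 = 870.00 ≈ 870.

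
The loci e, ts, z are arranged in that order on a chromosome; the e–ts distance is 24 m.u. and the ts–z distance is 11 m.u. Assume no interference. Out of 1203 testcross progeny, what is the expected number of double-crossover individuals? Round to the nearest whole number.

Map distances give recombination frequencies of 0.240 and 0.110 for the two intervals.
With no interference, expected double-crossover frequency = 0.240 × 0.110 = 0.02640.
Expected number = 0.02640 × 1203 = 31.76 ≈ 32.

32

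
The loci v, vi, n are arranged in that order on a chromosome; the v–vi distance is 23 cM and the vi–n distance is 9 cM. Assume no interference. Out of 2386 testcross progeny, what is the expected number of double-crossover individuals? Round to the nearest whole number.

49

Map distances give recombination frequencies of 0.230 and 0.090 for the two intervals.
With no interference, expected double-crossover frequency = 0.230 × 0.090 = 0.02070.
Expected number = 0.02070 × 2386 = 49.39 ≈ 49.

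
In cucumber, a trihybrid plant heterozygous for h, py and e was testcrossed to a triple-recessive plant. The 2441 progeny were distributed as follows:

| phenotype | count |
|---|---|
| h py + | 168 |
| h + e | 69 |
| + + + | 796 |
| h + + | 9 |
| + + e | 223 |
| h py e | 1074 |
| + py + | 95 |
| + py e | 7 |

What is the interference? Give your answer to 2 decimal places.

0.47

The two most frequent reciprocal classes, + + + and h py e, are the parental types, so the F1 was + + + / h py e.
The two rarest classes, h + + and + py e, are the double crossovers. Comparing them with the parentals, only the h allele has switched, so h is the middle locus and the order is py – h – e.
py–h: (164 + 16)/2441 = 0.0737; h–e: (391 + 16)/2441 = 0.1667.
Expected DCO frequency = 0.0737 × 0.1667 ≈ 0.01229; observed = 16/2441 ≈ 0.00655.
Coefficient of coincidence = 0.00655/0.01229 ≈ 0.53; interference = 1 − 0.53 = 0.47.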